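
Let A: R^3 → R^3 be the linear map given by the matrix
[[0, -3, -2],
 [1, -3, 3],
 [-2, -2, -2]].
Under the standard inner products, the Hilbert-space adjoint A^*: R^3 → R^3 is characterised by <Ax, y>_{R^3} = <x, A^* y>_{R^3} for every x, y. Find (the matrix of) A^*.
A^* = A^T =
[[0, 1, -2],
 [-3, -3, -2],
 [-2, 3, -2]]

For real matrices with standard dot products, the defining identity <Ax, y> = <x, A^* y> gives (Ax)^T y = x^T (A^*) y, i.e. x^T A^T y = x^T (A^*) y. Since this holds for all x, y, we must have A^* = A^T. Therefore
A^* =
[[0, 1, -2],
 [-3, -3, -2],
 [-2, 3, -2]].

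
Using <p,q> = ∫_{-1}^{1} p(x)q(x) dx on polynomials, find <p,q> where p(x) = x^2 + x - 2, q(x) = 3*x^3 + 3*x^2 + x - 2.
<p,q> = 86/15

Expand the product: p(x)·q(x) = 3*x^5 + 6*x^4 - 2*x^3 - 7*x^2 - 4*x + 4.
∫_{-1}^{1} of each monomial x^k gives [2/(k+1) if k even, 0 if k odd]. Integrating term-by-term (or equivalently evaluating the antiderivative F(x) = x^6/2 + 6*x^5/5 - x^4/2 - 7*x^3/3 - 2*x^2 + 4*x at the endpoints):
  F(1) − F(−1) = 13/15 − (-73/15) = 86/15.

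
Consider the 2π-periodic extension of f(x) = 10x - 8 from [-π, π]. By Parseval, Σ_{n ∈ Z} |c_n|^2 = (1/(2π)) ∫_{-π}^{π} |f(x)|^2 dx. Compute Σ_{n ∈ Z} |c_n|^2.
Σ |c_n|^2 = 100π^2/3 + 64

Expand and integrate term by term over [-π, π]:
  ∫ (10x)^2 dx = 100·(2π^3/3); ∫ 2·10·(-8)·x dx = 0 (odd integrand); ∫ (-8)^2 dx = 64·2π.
So (1/(2π)) ∫_{-π}^{π} (10x - 8)^2 dx = 100π^2/3 + 64 = 100π^2/3 + 64.
Parseval ⇒ Σ |c_n|^2 = 100π^2/3 + 64.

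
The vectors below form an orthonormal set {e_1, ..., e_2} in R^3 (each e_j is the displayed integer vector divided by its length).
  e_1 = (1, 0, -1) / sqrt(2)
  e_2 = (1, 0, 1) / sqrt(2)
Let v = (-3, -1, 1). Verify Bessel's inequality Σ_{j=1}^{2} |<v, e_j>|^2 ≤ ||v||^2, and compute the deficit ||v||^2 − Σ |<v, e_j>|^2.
Σ |<v, e_j>|^2 = 10; ||v||^2 = 11; deficit = 1

Write each e_j = u_j / sqrt(<u_j, u_j>) where u_j is the displayed integer vector. Then <v, e_j> = <v, u_j> / sqrt(<u_j, u_j>), so |<v, e_j>|^2 = <v, u_j>^2 / <u_j, u_j>.
Coefficients: <v, e_1> = -4/sqrt(2), <v, e_2> = -2/sqrt(2).
Square and sum: Σ |<v, e_j>|^2 = 10.
Compute ||v||^2 = v·v = 11.
Deficit = 11 − 10 = 1 ≥ 0, confirming Bessel's inequality. (The deficit equals ||v − Σ <v,e_j> e_j||^2, the squared distance from v to span{e_j}.)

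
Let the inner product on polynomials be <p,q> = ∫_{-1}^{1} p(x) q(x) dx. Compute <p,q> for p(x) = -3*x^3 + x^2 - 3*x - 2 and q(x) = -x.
<p,q> = 16/5

Expand the product: p(x)·q(x) = 3*x^4 - x^3 + 3*x^2 + 2*x.
∫_{-1}^{1} of each monomial x^k gives [2/(k+1) if k even, 0 if k odd]. Integrating term-by-term (or equivalently evaluating the antiderivative F(x) = 3*x^5/5 - x^4/4 + x^3 + x^2 at the endpoints):
  F(1) − F(−1) = 47/20 − (-17/20) = 16/5.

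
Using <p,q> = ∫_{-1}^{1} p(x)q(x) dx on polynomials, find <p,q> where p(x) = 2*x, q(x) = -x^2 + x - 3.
<p,q> = 4/3

Expand the product: p(x)·q(x) = -2*x^3 + 2*x^2 - 6*x.
∫_{-1}^{1} of each monomial x^k gives [2/(k+1) if k even, 0 if k odd]. Integrating term-by-term (or equivalently evaluating the antiderivative F(x) = -x^4/2 + 2*x^3/3 - 3*x^2 at the endpoints):
  F(1) − F(−1) = -17/6 − (-25/6) = 4/3.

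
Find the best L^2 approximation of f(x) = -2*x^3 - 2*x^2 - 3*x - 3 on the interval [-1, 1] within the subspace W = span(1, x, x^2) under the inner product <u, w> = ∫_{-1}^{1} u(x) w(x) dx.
g(x) = -2*x^2 - 21*x/5 - 3

The best approximation g ∈ W is the orthogonal projection of f onto W. Writing g = a_0 + a_1 x + a_2 x^2, the coefficients solve the normal equations G · a = b where
  G_{ij} = <φ_i, φ_j> and b_i = <f, φ_i>, with φ_0 = 1, φ_1 = x, φ_2 = x^2.
G =
  [2, 0, 2/3]
  [0, 2/3, 0]
  [2/3, 0, 2/5],
b = (-22/3, -14/5, -14/5).
Solving gives a_0 = -3, a_1 = -21/5, a_2 = -2, so
  g(x) = -2*x^2 - 21*x/5 - 3.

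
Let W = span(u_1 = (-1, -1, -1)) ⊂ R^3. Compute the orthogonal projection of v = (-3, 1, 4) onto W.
proj_W(v) = (2/3, 2/3, 2/3)

Set up U = [u_1 | ... | u_1] ∈ R^(3×1). The projector onto W = col(U) is P = U (U^T U)^(-1) U^T.
Compute U^T U =
  [3],
and U^T v = (-2).
Solve U^T U · c = U^T v for the coefficients: c = (-2/3). The projection is proj_W(v) = U c.
Check: (v - proj_W(v)) · u_1 = 0  (should be 0).
Result: proj_W(v) = (2/3, 2/3, 2/3).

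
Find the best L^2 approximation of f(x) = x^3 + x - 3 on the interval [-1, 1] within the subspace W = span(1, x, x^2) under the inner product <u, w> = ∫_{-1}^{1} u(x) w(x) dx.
g(x) = 8*x/5 - 3

The best approximation g ∈ W is the orthogonal projection of f onto W. Writing g = a_0 + a_1 x + a_2 x^2, the coefficients solve the normal equations G · a = b where
  G_{ij} = <φ_i, φ_j> and b_i = <f, φ_i>, with φ_0 = 1, φ_1 = x, φ_2 = x^2.
G =
  [2, 0, 2/3]
  [0, 2/3, 0]
  [2/3, 0, 2/5],
b = (-6, 16/15, -2).
Solving gives a_0 = -3, a_1 = 8/5, a_2 = 0, so
  g(x) = 8*x/5 - 3.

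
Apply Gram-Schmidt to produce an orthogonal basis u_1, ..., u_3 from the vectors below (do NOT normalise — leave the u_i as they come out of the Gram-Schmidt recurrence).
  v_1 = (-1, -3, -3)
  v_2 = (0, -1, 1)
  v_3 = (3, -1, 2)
Orthogonal basis:
  u_1 = (-1, -3, -3)
  u_2 = (0, -1, 1)
  u_3 = (51/19, -17/38, -17/38)

Apply the Gram-Schmidt recurrence
  u_1 = v_1
  u_i = v_i − Σ_{j<i} ((v_i · u_j) / (u_j · u_j)) · u_j.

Step by step this gives:
  u_1 = (-1, -3, -3)
  u_2 = (0, -1, 1)
  u_3 = (51/19, -17/38, -17/38)

Orthogonality check:
  u_2 · u_1 = 0 (should be 0)
  u_3 · u_1 = 0 (should be 0)
  u_3 · u_2 = 0 (should be 0)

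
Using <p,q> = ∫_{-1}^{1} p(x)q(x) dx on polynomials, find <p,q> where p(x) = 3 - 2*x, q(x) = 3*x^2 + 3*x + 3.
<p,q> = 20

Expand the product: p(x)·q(x) = -6*x^3 + 3*x^2 + 3*x + 9.
∫_{-1}^{1} of each monomial x^k gives [2/(k+1) if k even, 0 if k odd]. Integrating term-by-term (or equivalently evaluating the antiderivative F(x) = -3*x^4/2 + x^3 + 3*x^2/2 + 9*x at the endpoints):
  F(1) − F(−1) = 10 − (-10) = 20.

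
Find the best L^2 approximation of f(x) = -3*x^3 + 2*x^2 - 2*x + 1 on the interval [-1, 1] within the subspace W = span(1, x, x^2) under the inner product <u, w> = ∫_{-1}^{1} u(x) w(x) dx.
g(x) = 2*x^2 - 19*x/5 + 1

The best approximation g ∈ W is the orthogonal projection of f onto W. Writing g = a_0 + a_1 x + a_2 x^2, the coefficients solve the normal equations G · a = b where
  G_{ij} = <φ_i, φ_j> and b_i = <f, φ_i>, with φ_0 = 1, φ_1 = x, φ_2 = x^2.
G =
  [2, 0, 2/3]
  [0, 2/3, 0]
  [2/3, 0, 2/5],
b = (10/3, -38/15, 22/15).
Solving gives a_0 = 1, a_1 = -19/5, a_2 = 2, so
  g(x) = 2*x^2 - 19*x/5 + 1.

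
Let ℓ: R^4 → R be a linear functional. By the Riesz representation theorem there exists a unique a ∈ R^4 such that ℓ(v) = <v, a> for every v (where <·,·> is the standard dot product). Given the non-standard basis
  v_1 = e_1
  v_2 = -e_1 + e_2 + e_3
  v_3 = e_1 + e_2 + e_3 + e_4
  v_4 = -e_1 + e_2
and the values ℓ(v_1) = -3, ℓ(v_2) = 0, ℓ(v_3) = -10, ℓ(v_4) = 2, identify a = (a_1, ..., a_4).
a = (-3, -1, -2, -4)

Write a = (a_1, ..., a_4) in the standard basis. For each basis vector v_i, ℓ(v_i) = <v_i, a> is a linear equation in the a_j's. Collect the n equations into a matrix system V a = ℓ, where row i of V is v_i (expressed in the standard basis). Since V is invertible (lower-triangular with 1s on the diagonal, up to permutation), solve by back-substitution:
  V =
[[1, 0, 0, 0],
 [-1, 1, 1, 0],
 [1, 1, 1, 1],
 [-1, 1, 0, 0]]
  V a = (-3, 0, -10, 2)
Solving gives a = (-3, -1, -2, -4).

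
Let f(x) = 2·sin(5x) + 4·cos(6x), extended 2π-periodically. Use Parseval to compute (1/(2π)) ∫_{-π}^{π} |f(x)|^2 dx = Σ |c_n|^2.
Σ |c_n|^2 = 10

Expand |f|^2 and use orthogonality of {sin(nx), cos(mx)} on [-π, π]:
  ∫_{-π}^{π} sin(nx)^2 dx = π, ∫ cos(mx)^2 dx = π, and cross terms integrate to 0.
So ∫_{-π}^{π} f(x)^2 dx = 2^2 · π + 4^2 · π = (4 + 16)π.
Divide by 2π: (4 + 16)/2 = 10.
By Parseval, this equals Σ |c_n|^2.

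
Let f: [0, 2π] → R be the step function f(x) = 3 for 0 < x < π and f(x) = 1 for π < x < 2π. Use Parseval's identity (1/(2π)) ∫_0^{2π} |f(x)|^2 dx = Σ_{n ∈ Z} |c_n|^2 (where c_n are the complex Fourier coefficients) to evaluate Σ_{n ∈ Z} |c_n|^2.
Σ |c_n|^2 = 5

Parseval equates the L^2 energy of f (normalised by 1/(2π)) with the ℓ^2 sum of its Fourier coefficients: (1/(2π)) ∫_0^{2π} |f|^2 = Σ |c_n|^2.
Compute the left side: (1/(2π)) [∫_0^π 3^2 dx + ∫_π^{2π} 1^2 dx] = (1/(2π)) · (9π + 1π) = (9 + 1)/2 = 5.
So Σ_{n ∈ Z} |c_n|^2 = 5.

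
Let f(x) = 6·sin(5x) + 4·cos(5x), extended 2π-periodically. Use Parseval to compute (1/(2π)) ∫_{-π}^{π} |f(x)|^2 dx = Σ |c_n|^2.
Σ |c_n|^2 = 26

Expand |f|^2 and use orthogonality of {sin(nx), cos(mx)} on [-π, π]:
  ∫_{-π}^{π} sin(nx)^2 dx = π, ∫ cos(mx)^2 dx = π, and cross terms integrate to 0.
So ∫_{-π}^{π} f(x)^2 dx = 6^2 · π + 4^2 · π = (36 + 16)π.
Divide by 2π: (36 + 16)/2 = 26.
By Parseval, this equals Σ |c_n|^2.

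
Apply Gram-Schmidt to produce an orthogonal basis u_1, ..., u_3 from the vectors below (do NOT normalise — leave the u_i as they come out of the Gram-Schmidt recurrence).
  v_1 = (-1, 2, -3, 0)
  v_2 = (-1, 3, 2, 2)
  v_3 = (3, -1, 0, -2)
Orthogonal basis:
  u_1 = (-1, 2, -3, 0)
  u_2 = (-13/14, 20/7, 31/14, 2)
  u_3 = (538/251, 314/251, 30/251, -232/251)

Apply the Gram-Schmidt recurrence
  u_1 = v_1
  u_i = v_i − Σ_{j<i} ((v_i · u_j) / (u_j · u_j)) · u_j.

Step by step this gives:
  u_1 = (-1, 2, -3, 0)
  u_2 = (-13/14, 20/7, 31/14, 2)
  u_3 = (538/251, 314/251, 30/251, -232/251)

Orthogonality check:
  u_2 · u_1 = 0 (should be 0)
  u_3 · u_1 = 0 (should be 0)
  u_3 · u_2 = 0 (should be 0)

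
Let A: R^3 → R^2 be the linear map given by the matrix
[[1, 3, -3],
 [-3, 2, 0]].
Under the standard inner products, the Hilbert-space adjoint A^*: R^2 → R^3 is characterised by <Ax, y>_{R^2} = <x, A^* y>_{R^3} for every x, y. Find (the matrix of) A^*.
A^* = A^T =
[[1, -3],
 [3, 2],
 [-3, 0]]

For real matrices with standard dot products, the defining identity <Ax, y> = <x, A^* y> gives (Ax)^T y = x^T (A^*) y, i.e. x^T A^T y = x^T (A^*) y. Since this holds for all x, y, we must have A^* = A^T. Therefore
A^* =
[[1, -3],
 [3, 2],
 [-3, 0]].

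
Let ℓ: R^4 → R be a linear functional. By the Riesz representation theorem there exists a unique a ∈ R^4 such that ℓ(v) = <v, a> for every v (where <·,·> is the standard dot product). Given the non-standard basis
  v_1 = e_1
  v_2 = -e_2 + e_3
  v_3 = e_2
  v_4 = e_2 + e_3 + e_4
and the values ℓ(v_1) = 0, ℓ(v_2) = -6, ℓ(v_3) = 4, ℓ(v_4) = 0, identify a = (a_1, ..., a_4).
a = (0, 4, -2, -2)

Write a = (a_1, ..., a_4) in the standard basis. For each basis vector v_i, ℓ(v_i) = <v_i, a> is a linear equation in the a_j's. Collect the n equations into a matrix system V a = ℓ, where row i of V is v_i (expressed in the standard basis). Since V is invertible (lower-triangular with 1s on the diagonal, up to permutation), solve by back-substitution:
  V =
[[1, 0, 0, 0],
 [0, -1, 1, 0],
 [0, 1, 0, 0],
 [0, 1, 1, 1]]
  V a = (0, -6, 4, 0)
Solving gives a = (0, 4, -2, -2).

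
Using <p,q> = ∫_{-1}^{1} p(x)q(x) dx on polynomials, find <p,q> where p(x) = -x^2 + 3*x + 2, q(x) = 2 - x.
<p,q> = 14/3

Expand the product: p(x)·q(x) = x^3 - 5*x^2 + 4*x + 4.
∫_{-1}^{1} of each monomial x^k gives [2/(k+1) if k even, 0 if k odd]. Integrating term-by-term (or equivalently evaluating the antiderivative F(x) = x^4/4 - 5*x^3/3 + 2*x^2 + 4*x at the endpoints):
  F(1) − F(−1) = 55/12 − (-1/12) = 14/3.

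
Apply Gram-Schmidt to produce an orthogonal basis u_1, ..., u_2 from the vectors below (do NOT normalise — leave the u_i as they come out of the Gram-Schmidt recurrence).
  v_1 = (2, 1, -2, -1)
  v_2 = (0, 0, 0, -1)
Orthogonal basis:
  u_1 = (2, 1, -2, -1)
  u_2 = (-1/5, -1/10, 1/5, -9/10)

Apply the Gram-Schmidt recurrence
  u_1 = v_1
  u_i = v_i − Σ_{j<i} ((v_i · u_j) / (u_j · u_j)) · u_j.

Step by step this gives:
  u_1 = (2, 1, -2, -1)
  u_2 = (-1/5, -1/10, 1/5, -9/10)

Orthogonality check:
  u_2 · u_1 = 0 (should be 0)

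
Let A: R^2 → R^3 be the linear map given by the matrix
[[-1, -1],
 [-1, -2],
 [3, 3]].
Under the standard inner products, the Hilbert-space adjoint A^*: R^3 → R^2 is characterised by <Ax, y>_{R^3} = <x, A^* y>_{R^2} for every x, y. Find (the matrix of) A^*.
A^* = A^T =
[[-1, -1, 3],
 [-1, -2, 3]]

For real matrices with standard dot products, the defining identity <Ax, y> = <x, A^* y> gives (Ax)^T y = x^T (A^*) y, i.e. x^T A^T y = x^T (A^*) y. Since this holds for all x, y, we must have A^* = A^T. Therefore
A^* =
[[-1, -1, 3],
 [-1, -2, 3]].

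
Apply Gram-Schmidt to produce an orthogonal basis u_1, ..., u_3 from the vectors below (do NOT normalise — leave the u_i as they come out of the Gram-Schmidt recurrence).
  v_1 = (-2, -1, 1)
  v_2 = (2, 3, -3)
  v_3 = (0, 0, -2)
Orthogonal basis:
  u_1 = (-2, -1, 1)
  u_2 = (-4/3, 4/3, -4/3)
  u_3 = (0, -1, -1)

Apply the Gram-Schmidt recurrence
  u_1 = v_1
  u_i = v_i − Σ_{j<i} ((v_i · u_j) / (u_j · u_j)) · u_j.

Step by step this gives:
  u_1 = (-2, -1, 1)
  u_2 = (-4/3, 4/3, -4/3)
  u_3 = (0, -1, -1)

Orthogonality check:
  u_2 · u_1 = 0 (should be 0)
  u_3 · u_1 = 0 (should be 0)
  u_3 · u_2 = 0 (should be 0)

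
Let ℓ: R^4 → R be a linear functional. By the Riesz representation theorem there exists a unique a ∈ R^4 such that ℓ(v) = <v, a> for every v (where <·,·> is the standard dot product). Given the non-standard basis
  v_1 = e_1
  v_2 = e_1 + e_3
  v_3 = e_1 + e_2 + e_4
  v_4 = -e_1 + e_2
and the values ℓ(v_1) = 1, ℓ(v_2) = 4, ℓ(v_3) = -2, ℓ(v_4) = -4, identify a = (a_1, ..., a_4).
a = (1, -3, 3, 0)

Write a = (a_1, ..., a_4) in the standard basis. For each basis vector v_i, ℓ(v_i) = <v_i, a> is a linear equation in the a_j's. Collect the n equations into a matrix system V a = ℓ, where row i of V is v_i (expressed in the standard basis). Since V is invertible (lower-triangular with 1s on the diagonal, up to permutation), solve by back-substitution:
  V =
[[1, 0, 0, 0],
 [1, 0, 1, 0],
 [1, 1, 0, 1],
 [-1, 1, 0, 0]]
  V a = (1, 4, -2, -4)
Solving gives a = (1, -3, 3, 0).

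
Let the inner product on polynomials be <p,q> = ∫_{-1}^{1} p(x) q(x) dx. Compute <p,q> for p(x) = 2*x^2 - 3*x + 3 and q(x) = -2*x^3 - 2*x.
<p,q> = 32/5

Expand the product: p(x)·q(x) = -4*x^5 + 6*x^4 - 10*x^3 + 6*x^2 - 6*x.
∫_{-1}^{1} of each monomial x^k gives [2/(k+1) if k even, 0 if k odd]. Integrating term-by-term (or equivalently evaluating the antiderivative F(x) = -2*x^6/3 + 6*x^5/5 - 5*x^4/2 + 2*x^3 - 3*x^2 at the endpoints):
  F(1) − F(−1) = -89/30 − (-281/30) = 32/5.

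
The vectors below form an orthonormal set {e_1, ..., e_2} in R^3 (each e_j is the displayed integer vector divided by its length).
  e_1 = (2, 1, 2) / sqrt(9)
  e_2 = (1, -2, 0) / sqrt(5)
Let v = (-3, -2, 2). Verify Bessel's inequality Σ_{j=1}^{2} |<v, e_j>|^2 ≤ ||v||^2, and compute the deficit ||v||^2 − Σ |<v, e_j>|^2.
Σ |<v, e_j>|^2 = 89/45; ||v||^2 = 17; deficit = 676/45

Write each e_j = u_j / sqrt(<u_j, u_j>) where u_j is the displayed integer vector. Then <v, e_j> = <v, u_j> / sqrt(<u_j, u_j>), so |<v, e_j>|^2 = <v, u_j>^2 / <u_j, u_j>.
Coefficients: <v, e_1> = -4/sqrt(9), <v, e_2> = 1/sqrt(5).
Square and sum: Σ |<v, e_j>|^2 = 89/45.
Compute ||v||^2 = v·v = 17.
Deficit = 17 − 89/45 = 676/45 ≥ 0, confirming Bessel's inequality. (The deficit equals ||v − Σ <v,e_j> e_j||^2, the squared distance from v to span{e_j}.)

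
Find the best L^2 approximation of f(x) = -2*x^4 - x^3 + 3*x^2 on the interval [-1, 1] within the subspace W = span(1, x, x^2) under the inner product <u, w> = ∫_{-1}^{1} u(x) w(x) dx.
g(x) = 9*x^2/7 - 3*x/5 + 6/35

The best approximation g ∈ W is the orthogonal projection of f onto W. Writing g = a_0 + a_1 x + a_2 x^2, the coefficients solve the normal equations G · a = b where
  G_{ij} = <φ_i, φ_j> and b_i = <f, φ_i>, with φ_0 = 1, φ_1 = x, φ_2 = x^2.
G =
  [2, 0, 2/3]
  [0, 2/3, 0]
  [2/3, 0, 2/5],
b = (6/5, -2/5, 22/35).
Solving gives a_0 = 6/35, a_1 = -3/5, a_2 = 9/7, so
  g(x) = 9*x^2/7 - 3*x/5 + 6/35.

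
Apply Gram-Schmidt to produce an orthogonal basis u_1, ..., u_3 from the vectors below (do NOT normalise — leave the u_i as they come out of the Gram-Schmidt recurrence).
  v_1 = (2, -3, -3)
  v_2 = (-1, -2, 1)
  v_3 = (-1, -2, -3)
Orthogonal basis:
  u_1 = (2, -3, -3)
  u_2 = (-12/11, -41/22, 25/22)
  u_3 = (-252/131, 28/131, -196/131)

Apply the Gram-Schmidt recurrence
  u_1 = v_1
  u_i = v_i − Σ_{j<i} ((v_i · u_j) / (u_j · u_j)) · u_j.

Step by step this gives:
  u_1 = (2, -3, -3)
  u_2 = (-12/11, -41/22, 25/22)
  u_3 = (-252/131, 28/131, -196/131)

Orthogonality check:
  u_2 · u_1 = 0 (should be 0)
  u_3 · u_1 = 0 (should be 0)
  u_3 · u_2 = 0 (should be 0)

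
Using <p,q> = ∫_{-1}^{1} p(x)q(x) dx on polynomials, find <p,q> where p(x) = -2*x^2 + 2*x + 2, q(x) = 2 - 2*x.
<p,q> = 8/3

Expand the product: p(x)·q(x) = 4*x^3 - 8*x^2 + 4.
∫_{-1}^{1} of each monomial x^k gives [2/(k+1) if k even, 0 if k odd]. Integrating term-by-term (or equivalently evaluating the antiderivative F(x) = x^4 - 8*x^3/3 + 4*x at the endpoints):
  F(1) − F(−1) = 7/3 − (-1/3) = 8/3.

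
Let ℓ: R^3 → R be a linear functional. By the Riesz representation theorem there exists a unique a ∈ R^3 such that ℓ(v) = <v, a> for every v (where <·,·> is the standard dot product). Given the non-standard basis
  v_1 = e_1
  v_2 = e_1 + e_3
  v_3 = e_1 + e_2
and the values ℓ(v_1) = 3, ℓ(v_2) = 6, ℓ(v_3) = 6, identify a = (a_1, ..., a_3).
a = (3, 3, 3)

Write a = (a_1, ..., a_3) in the standard basis. For each basis vector v_i, ℓ(v_i) = <v_i, a> is a linear equation in the a_j's. Collect the n equations into a matrix system V a = ℓ, where row i of V is v_i (expressed in the standard basis). Since V is invertible (lower-triangular with 1s on the diagonal, up to permutation), solve by back-substitution:
  V =
[[1, 0, 0],
 [1, 0, 1],
 [1, 1, 0]]
  V a = (3, 6, 6)
Solving gives a = (3, 3, 3).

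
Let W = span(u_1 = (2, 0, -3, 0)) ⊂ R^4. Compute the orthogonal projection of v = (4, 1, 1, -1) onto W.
proj_W(v) = (10/13, 0, -15/13, 0)

Set up U = [u_1 | ... | u_1] ∈ R^(4×1). The projector onto W = col(U) is P = U (U^T U)^(-1) U^T.
Compute U^T U =
  [13],
and U^T v = (5).
Solve U^T U · c = U^T v for the coefficients: c = (5/13). The projection is proj_W(v) = U c.
Check: (v - proj_W(v)) · u_1 = 0  (should be 0).
Result: proj_W(v) = (10/13, 0, -15/13, 0).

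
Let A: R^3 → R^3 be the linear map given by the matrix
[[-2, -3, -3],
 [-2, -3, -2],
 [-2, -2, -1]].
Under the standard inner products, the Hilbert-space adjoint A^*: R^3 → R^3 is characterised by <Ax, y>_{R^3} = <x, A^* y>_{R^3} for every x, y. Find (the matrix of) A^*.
A^* = A^T =
[[-2, -2, -2],
 [-3, -3, -2],
 [-3, -2, -1]]

For real matrices with standard dot products, the defining identity <Ax, y> = <x, A^* y> gives (Ax)^T y = x^T (A^*) y, i.e. x^T A^T y = x^T (A^*) y. Since this holds for all x, y, we must have A^* = A^T. Therefore
A^* =
[[-2, -2, -2],
 [-3, -3, -2],
 [-3, -2, -1]].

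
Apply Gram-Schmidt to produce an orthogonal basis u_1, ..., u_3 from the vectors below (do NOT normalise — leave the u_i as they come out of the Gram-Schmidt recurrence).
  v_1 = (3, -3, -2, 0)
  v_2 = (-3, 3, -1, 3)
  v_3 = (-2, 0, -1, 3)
Orthogonal basis:
  u_1 = (3, -3, -2, 0)
  u_2 = (-9/11, 9/11, -27/11, 3)
  u_3 = (-4/5, -6/5, 3/5, 3/5)

Apply the Gram-Schmidt recurrence
  u_1 = v_1
  u_i = v_i − Σ_{j<i} ((v_i · u_j) / (u_j · u_j)) · u_j.

Step by step this gives:
  u_1 = (3, -3, -2, 0)
  u_2 = (-9/11, 9/11, -27/11, 3)
  u_3 = (-4/5, -6/5, 3/5, 3/5)

Orthogonality check:
  u_2 · u_1 = 0 (should be 0)
  u_3 · u_1 = 0 (should be 0)
  u_3 · u_2 = 0 (should be 0)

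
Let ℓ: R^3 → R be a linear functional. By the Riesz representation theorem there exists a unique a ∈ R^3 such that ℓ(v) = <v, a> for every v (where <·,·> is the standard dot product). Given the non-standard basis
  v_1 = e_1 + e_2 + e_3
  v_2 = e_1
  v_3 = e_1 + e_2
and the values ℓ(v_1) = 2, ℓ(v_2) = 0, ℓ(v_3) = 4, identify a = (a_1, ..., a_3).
a = (0, 4, -2)

Write a = (a_1, ..., a_3) in the standard basis. For each basis vector v_i, ℓ(v_i) = <v_i, a> is a linear equation in the a_j's. Collect the n equations into a matrix system V a = ℓ, where row i of V is v_i (expressed in the standard basis). Since V is invertible (lower-triangular with 1s on the diagonal, up to permutation), solve by back-substitution:
  V =
[[1, 1, 1],
 [1, 0, 0],
 [1, 1, 0]]
  V a = (2, 0, 4)
Solving gives a = (0, 4, -2).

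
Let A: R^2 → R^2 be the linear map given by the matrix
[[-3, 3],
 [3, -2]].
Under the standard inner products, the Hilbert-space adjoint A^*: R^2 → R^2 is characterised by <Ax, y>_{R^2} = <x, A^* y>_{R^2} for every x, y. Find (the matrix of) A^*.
A^* = A^T =
[[-3, 3],
 [3, -2]]

For real matrices with standard dot products, the defining identity <Ax, y> = <x, A^* y> gives (Ax)^T y = x^T (A^*) y, i.e. x^T A^T y = x^T (A^*) y. Since this holds for all x, y, we must have A^* = A^T. Therefore
A^* =
[[-3, 3],
 [3, -2]].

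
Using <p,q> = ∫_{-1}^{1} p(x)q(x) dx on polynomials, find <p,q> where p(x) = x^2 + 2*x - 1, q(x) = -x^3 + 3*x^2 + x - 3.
<p,q> = 56/15

Expand the product: p(x)·q(x) = -x^5 + x^4 + 8*x^3 - 4*x^2 - 7*x + 3.
∫_{-1}^{1} of each monomial x^k gives [2/(k+1) if k even, 0 if k odd]. Integrating term-by-term (or equivalently evaluating the antiderivative F(x) = -x^6/6 + x^5/5 + 2*x^4 - 4*x^3/3 - 7*x^2/2 + 3*x at the endpoints):
  F(1) − F(−1) = 1/5 − (-53/15) = 56/15.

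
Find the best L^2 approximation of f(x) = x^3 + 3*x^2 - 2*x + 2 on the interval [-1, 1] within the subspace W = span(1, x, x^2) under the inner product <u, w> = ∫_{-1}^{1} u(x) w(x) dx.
g(x) = 3*x^2 - 7*x/5 + 2

The best approximation g ∈ W is the orthogonal projection of f onto W. Writing g = a_0 + a_1 x + a_2 x^2, the coefficients solve the normal equations G · a = b where
  G_{ij} = <φ_i, φ_j> and b_i = <f, φ_i>, with φ_0 = 1, φ_1 = x, φ_2 = x^2.
G =
  [2, 0, 2/3]
  [0, 2/3, 0]
  [2/3, 0, 2/5],
b = (6, -14/15, 38/15).
Solving gives a_0 = 2, a_1 = -7/5, a_2 = 3, so
  g(x) = 3*x^2 - 7*x/5 + 2.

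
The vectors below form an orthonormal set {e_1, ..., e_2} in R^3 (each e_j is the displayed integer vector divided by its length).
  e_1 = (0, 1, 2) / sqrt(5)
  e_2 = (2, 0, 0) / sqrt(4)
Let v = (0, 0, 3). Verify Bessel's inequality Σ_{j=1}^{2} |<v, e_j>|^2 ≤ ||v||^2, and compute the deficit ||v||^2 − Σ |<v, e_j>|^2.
Σ |<v, e_j>|^2 = 36/5; ||v||^2 = 9; deficit = 9/5

Write each e_j = u_j / sqrt(<u_j, u_j>) where u_j is the displayed integer vector. Then <v, e_j> = <v, u_j> / sqrt(<u_j, u_j>), so |<v, e_j>|^2 = <v, u_j>^2 / <u_j, u_j>.
Coefficients: <v, e_1> = 6/sqrt(5), <v, e_2> = 0/sqrt(4).
Square and sum: Σ |<v, e_j>|^2 = 36/5.
Compute ||v||^2 = v·v = 9.
Deficit = 9 − 36/5 = 9/5 ≥ 0, confirming Bessel's inequality. (The deficit equals ||v − Σ <v,e_j> e_j||^2, the squared distance from v to span{e_j}.)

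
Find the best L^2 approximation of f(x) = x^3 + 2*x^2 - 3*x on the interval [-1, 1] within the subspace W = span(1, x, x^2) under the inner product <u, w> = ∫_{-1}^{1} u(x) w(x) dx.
g(x) = 2*x^2 - 12*x/5

The best approximation g ∈ W is the orthogonal projection of f onto W. Writing g = a_0 + a_1 x + a_2 x^2, the coefficients solve the normal equations G · a = b where
  G_{ij} = <φ_i, φ_j> and b_i = <f, φ_i>, with φ_0 = 1, φ_1 = x, φ_2 = x^2.
G =
  [2, 0, 2/3]
  [0, 2/3, 0]
  [2/3, 0, 2/5],
b = (4/3, -8/5, 4/5).
Solving gives a_0 = 0, a_1 = -12/5, a_2 = 2, so
  g(x) = 2*x^2 - 12*x/5.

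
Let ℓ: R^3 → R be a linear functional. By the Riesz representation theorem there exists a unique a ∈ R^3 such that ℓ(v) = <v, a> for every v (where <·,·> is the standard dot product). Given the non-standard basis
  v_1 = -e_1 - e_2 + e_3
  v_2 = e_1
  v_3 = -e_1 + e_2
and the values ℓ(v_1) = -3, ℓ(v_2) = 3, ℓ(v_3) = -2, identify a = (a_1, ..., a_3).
a = (3, 1, 1)

Write a = (a_1, ..., a_3) in the standard basis. For each basis vector v_i, ℓ(v_i) = <v_i, a> is a linear equation in the a_j's. Collect the n equations into a matrix system V a = ℓ, where row i of V is v_i (expressed in the standard basis). Since V is invertible (lower-triangular with 1s on the diagonal, up to permutation), solve by back-substitution:
  V =
[[-1, -1, 1],
 [1, 0, 0],
 [-1, 1, 0]]
  V a = (-3, 3, -2)
Solving gives a = (3, 1, 1).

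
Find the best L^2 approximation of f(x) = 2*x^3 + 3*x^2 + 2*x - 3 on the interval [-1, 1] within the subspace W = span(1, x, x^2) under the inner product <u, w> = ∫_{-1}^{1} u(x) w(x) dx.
g(x) = 3*x^2 + 16*x/5 - 3

The best approximation g ∈ W is the orthogonal projection of f onto W. Writing g = a_0 + a_1 x + a_2 x^2, the coefficients solve the normal equations G · a = b where
  G_{ij} = <φ_i, φ_j> and b_i = <f, φ_i>, with φ_0 = 1, φ_1 = x, φ_2 = x^2.
G =
  [2, 0, 2/3]
  [0, 2/3, 0]
  [2/3, 0, 2/5],
b = (-4, 32/15, -4/5).
Solving gives a_0 = -3, a_1 = 16/5, a_2 = 3, so
  g(x) = 3*x^2 + 16*x/5 - 3.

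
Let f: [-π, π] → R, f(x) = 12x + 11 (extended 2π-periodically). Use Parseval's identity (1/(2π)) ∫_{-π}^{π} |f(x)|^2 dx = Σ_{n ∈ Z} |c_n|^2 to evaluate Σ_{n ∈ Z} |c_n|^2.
Σ |c_n|^2 = 48π^2 + 121

Expand and integrate term by term over [-π, π]:
  ∫ (12x)^2 dx = 144·(2π^3/3); ∫ 2·12·(11)·x dx = 0 (odd integrand); ∫ 11^2 dx = 121·2π.
So (1/(2π)) ∫_{-π}^{π} (12x + 11)^2 dx = 144π^2/3 + 121 = 48π^2 + 121.
Parseval ⇒ Σ |c_n|^2 = 48π^2 + 121.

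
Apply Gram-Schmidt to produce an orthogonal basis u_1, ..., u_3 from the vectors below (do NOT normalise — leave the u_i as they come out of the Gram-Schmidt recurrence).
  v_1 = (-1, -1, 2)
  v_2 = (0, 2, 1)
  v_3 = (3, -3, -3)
Orthogonal basis:
  u_1 = (-1, -1, 2)
  u_2 = (0, 2, 1)
  u_3 = (2, -2/5, 4/5)

Apply the Gram-Schmidt recurrence
  u_1 = v_1
  u_i = v_i − Σ_{j<i} ((v_i · u_j) / (u_j · u_j)) · u_j.

Step by step this gives:
  u_1 = (-1, -1, 2)
  u_2 = (0, 2, 1)
  u_3 = (2, -2/5, 4/5)

Orthogonality check:
  u_2 · u_1 = 0 (should be 0)
  u_3 · u_1 = 0 (should be 0)
  u_3 · u_2 = 0 (should be 0)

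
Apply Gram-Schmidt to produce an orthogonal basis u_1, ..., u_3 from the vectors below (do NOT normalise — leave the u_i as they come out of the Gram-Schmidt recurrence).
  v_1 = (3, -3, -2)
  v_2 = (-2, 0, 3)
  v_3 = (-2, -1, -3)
Orthogonal basis:
  u_1 = (3, -3, -2)
  u_2 = (-4/11, -18/11, 21/11)
  u_3 = (-369/142, -205/142, -123/71)

Apply the Gram-Schmidt recurrence
  u_1 = v_1
  u_i = v_i − Σ_{j<i} ((v_i · u_j) / (u_j · u_j)) · u_j.

Step by step this gives:
  u_1 = (3, -3, -2)
  u_2 = (-4/11, -18/11, 21/11)
  u_3 = (-369/142, -205/142, -123/71)

Orthogonality check:
  u_2 · u_1 = 0 (should be 0)
  u_3 · u_1 = 0 (should be 0)
  u_3 · u_2 = 0 (should be 0)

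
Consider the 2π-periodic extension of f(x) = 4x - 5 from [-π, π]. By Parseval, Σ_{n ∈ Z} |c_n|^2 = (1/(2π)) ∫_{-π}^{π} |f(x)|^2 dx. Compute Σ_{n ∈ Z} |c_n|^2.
Σ |c_n|^2 = 16π^2/3 + 25

Expand and integrate term by term over [-π, π]:
  ∫ (4x)^2 dx = 16·(2π^3/3); ∫ 2·4·(-5)·x dx = 0 (odd integrand); ∫ (-5)^2 dx = 25·2π.
So (1/(2π)) ∫_{-π}^{π} (4x - 5)^2 dx = 16π^2/3 + 25 = 16π^2/3 + 25.
Parseval ⇒ Σ |c_n|^2 = 16π^2/3 + 25.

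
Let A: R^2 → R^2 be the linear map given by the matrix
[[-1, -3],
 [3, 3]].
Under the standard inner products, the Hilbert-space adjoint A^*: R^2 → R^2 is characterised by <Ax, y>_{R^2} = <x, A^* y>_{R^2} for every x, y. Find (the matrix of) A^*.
A^* = A^T =
[[-1, 3],
 [-3, 3]]

For real matrices with standard dot products, the defining identity <Ax, y> = <x, A^* y> gives (Ax)^T y = x^T (A^*) y, i.e. x^T A^T y = x^T (A^*) y. Since this holds for all x, y, we must have A^* = A^T. Therefore
A^* =
[[-1, 3],
 [-3, 3]].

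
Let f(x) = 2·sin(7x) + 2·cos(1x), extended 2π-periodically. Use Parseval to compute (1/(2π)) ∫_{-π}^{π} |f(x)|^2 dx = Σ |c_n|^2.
Σ |c_n|^2 = 4

Expand |f|^2 and use orthogonality of {sin(nx), cos(mx)} on [-π, π]:
  ∫_{-π}^{π} sin(nx)^2 dx = π, ∫ cos(mx)^2 dx = π, and cross terms integrate to 0.
So ∫_{-π}^{π} f(x)^2 dx = 2^2 · π + 2^2 · π = (4 + 4)π.
Divide by 2π: (4 + 4)/2 = 4.
By Parseval, this equals Σ |c_n|^2.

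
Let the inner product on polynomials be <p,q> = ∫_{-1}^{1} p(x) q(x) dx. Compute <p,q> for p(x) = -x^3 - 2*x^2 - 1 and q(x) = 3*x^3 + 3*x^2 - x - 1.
<p,q> = -32/21

Expand the product: p(x)·q(x) = -3*x^6 - 9*x^5 - 5*x^4 - x^2 + x + 1.
∫_{-1}^{1} of each monomial x^k gives [2/(k+1) if k even, 0 if k odd]. Integrating term-by-term (or equivalently evaluating the antiderivative F(x) = -3*x^7/7 - 3*x^6/2 - x^5 - x^3/3 + x^2/2 + x at the endpoints):
  F(1) − F(−1) = -37/21 − (-5/21) = -32/21.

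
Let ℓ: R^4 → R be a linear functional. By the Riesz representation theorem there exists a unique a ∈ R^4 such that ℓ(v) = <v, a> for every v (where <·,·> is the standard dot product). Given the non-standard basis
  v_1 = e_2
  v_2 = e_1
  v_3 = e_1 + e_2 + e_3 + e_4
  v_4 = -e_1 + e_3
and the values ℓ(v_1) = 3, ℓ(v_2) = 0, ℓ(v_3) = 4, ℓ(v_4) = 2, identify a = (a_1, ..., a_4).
a = (0, 3, 2, -1)

Write a = (a_1, ..., a_4) in the standard basis. For each basis vector v_i, ℓ(v_i) = <v_i, a> is a linear equation in the a_j's. Collect the n equations into a matrix system V a = ℓ, where row i of V is v_i (expressed in the standard basis). Since V is invertible (lower-triangular with 1s on the diagonal, up to permutation), solve by back-substitution:
  V =
[[0, 1, 0, 0],
 [1, 0, 0, 0],
 [1, 1, 1, 1],
 [-1, 0, 1, 0]]
  V a = (3, 0, 4, 2)
Solving gives a = (0, 3, 2, -1).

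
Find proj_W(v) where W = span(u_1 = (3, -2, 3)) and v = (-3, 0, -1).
proj_W(v) = (-18/11, 12/11, -18/11)

Set up U = [u_1 | ... | u_1] ∈ R^(3×1). The projector onto W = col(U) is P = U (U^T U)^(-1) U^T.
Compute U^T U =
  [22],
and U^T v = (-12).
Solve U^T U · c = U^T v for the coefficients: c = (-6/11). The projection is proj_W(v) = U c.
Check: (v - proj_W(v)) · u_1 = 0  (should be 0).
Result: proj_W(v) = (-18/11, 12/11, -18/11).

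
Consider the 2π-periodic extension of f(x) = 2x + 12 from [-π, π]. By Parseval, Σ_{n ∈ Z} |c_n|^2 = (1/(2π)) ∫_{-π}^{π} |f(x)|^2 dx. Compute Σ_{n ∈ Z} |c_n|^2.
Σ |c_n|^2 = 4π^2/3 + 144

Expand and integrate term by term over [-π, π]:
  ∫ (2x)^2 dx = 4·(2π^3/3); ∫ 2·2·(12)·x dx = 0 (odd integrand); ∫ 12^2 dx = 144·2π.
So (1/(2π)) ∫_{-π}^{π} (2x + 12)^2 dx = 4π^2/3 + 144 = 4π^2/3 + 144.
Parseval ⇒ Σ |c_n|^2 = 4π^2/3 + 144.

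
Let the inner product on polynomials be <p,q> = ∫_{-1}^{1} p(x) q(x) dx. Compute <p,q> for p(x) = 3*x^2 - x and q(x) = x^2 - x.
<p,q> = 28/15

Expand the product: p(x)·q(x) = 3*x^4 - 4*x^3 + x^2.
∫_{-1}^{1} of each monomial x^k gives [2/(k+1) if k even, 0 if k odd]. Integrating term-by-term (or equivalently evaluating the antiderivative F(x) = 3*x^5/5 - x^4 + x^3/3 at the endpoints):
  F(1) − F(−1) = -1/15 − (-29/15) = 28/15.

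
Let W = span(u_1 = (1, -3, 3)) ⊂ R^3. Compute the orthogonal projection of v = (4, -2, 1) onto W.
proj_W(v) = (13/19, -39/19, 39/19)

Set up U = [u_1 | ... | u_1] ∈ R^(3×1). The projector onto W = col(U) is P = U (U^T U)^(-1) U^T.
Compute U^T U =
  [19],
and U^T v = (13).
Solve U^T U · c = U^T v for the coefficients: c = (13/19). The projection is proj_W(v) = U c.
Check: (v - proj_W(v)) · u_1 = 0  (should be 0).
Result: proj_W(v) = (13/19, -39/19, 39/19).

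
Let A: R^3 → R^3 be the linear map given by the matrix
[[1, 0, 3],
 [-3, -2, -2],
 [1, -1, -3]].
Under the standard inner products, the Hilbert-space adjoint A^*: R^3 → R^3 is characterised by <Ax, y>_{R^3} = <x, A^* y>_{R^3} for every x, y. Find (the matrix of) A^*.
A^* = A^T =
[[1, -3, 1],
 [0, -2, -1],
 [3, -2, -3]]

For real matrices with standard dot products, the defining identity <Ax, y> = <x, A^* y> gives (Ax)^T y = x^T (A^*) y, i.e. x^T A^T y = x^T (A^*) y. Since this holds for all x, y, we must have A^* = A^T. Therefore
A^* =
[[1, -3, 1],
 [0, -2, -1],
 [3, -2, -3]].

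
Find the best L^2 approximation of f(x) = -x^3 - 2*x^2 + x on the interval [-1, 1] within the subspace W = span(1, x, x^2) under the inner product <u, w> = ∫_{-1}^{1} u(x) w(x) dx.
g(x) = -2*x^2 + 2*x/5

The best approximation g ∈ W is the orthogonal projection of f onto W. Writing g = a_0 + a_1 x + a_2 x^2, the coefficients solve the normal equations G · a = b where
  G_{ij} = <φ_i, φ_j> and b_i = <f, φ_i>, with φ_0 = 1, φ_1 = x, φ_2 = x^2.
G =
  [2, 0, 2/3]
  [0, 2/3, 0]
  [2/3, 0, 2/5],
b = (-4/3, 4/15, -4/5).
Solving gives a_0 = 0, a_1 = 2/5, a_2 = -2, so
  g(x) = -2*x^2 + 2*x/5.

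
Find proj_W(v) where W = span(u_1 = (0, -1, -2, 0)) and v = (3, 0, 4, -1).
proj_W(v) = (0, 8/5, 16/5, 0)

Set up U = [u_1 | ... | u_1] ∈ R^(4×1). The projector onto W = col(U) is P = U (U^T U)^(-1) U^T.
Compute U^T U =
  [5],
and U^T v = (-8).
Solve U^T U · c = U^T v for the coefficients: c = (-8/5). The projection is proj_W(v) = U c.
Check: (v - proj_W(v)) · u_1 = 0  (should be 0).
Result: proj_W(v) = (0, 8/5, 16/5, 0).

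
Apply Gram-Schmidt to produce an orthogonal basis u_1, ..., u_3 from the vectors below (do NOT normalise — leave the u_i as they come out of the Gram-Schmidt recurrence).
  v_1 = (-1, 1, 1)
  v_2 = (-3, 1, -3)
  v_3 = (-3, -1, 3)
Orthogonal basis:
  u_1 = (-1, 1, 1)
  u_2 = (-8/3, 2/3, -10/3)
  u_3 = (-12/7, -18/7, 6/7)

Apply the Gram-Schmidt recurrence
  u_1 = v_1
  u_i = v_i − Σ_{j<i} ((v_i · u_j) / (u_j · u_j)) · u_j.

Step by step this gives:
  u_1 = (-1, 1, 1)
  u_2 = (-8/3, 2/3, -10/3)
  u_3 = (-12/7, -18/7, 6/7)

Orthogonality check:
  u_2 · u_1 = 0 (should be 0)
  u_3 · u_1 = 0 (should be 0)
  u_3 · u_2 = 0 (should be 0)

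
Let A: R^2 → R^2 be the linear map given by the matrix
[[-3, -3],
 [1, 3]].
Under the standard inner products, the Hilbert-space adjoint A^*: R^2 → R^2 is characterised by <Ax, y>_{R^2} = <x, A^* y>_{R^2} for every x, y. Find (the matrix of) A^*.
A^* = A^T =
[[-3, 1],
 [-3, 3]]

For real matrices with standard dot products, the defining identity <Ax, y> = <x, A^* y> gives (Ax)^T y = x^T (A^*) y, i.e. x^T A^T y = x^T (A^*) y. Since this holds for all x, y, we must have A^* = A^T. Therefore
A^* =
[[-3, 1],
 [-3, 3]].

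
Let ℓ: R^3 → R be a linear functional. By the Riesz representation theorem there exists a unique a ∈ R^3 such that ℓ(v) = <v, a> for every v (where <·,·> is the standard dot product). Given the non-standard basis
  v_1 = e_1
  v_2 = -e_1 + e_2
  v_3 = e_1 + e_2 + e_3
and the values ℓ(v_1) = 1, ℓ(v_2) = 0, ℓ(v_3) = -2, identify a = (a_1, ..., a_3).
a = (1, 1, -4)

Write a = (a_1, ..., a_3) in the standard basis. For each basis vector v_i, ℓ(v_i) = <v_i, a> is a linear equation in the a_j's. Collect the n equations into a matrix system V a = ℓ, where row i of V is v_i (expressed in the standard basis). Since V is invertible (lower-triangular with 1s on the diagonal, up to permutation), solve by back-substitution:
  V =
[[1, 0, 0],
 [-1, 1, 0],
 [1, 1, 1]]
  V a = (1, 0, -2)
Solving gives a = (1, 1, -4).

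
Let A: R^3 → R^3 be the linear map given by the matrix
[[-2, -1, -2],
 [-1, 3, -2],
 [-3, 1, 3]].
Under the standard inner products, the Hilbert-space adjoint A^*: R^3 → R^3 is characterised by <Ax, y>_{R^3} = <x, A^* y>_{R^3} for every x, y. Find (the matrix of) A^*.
A^* = A^T =
[[-2, -1, -3],
 [-1, 3, 1],
 [-2, -2, 3]]

For real matrices with standard dot products, the defining identity <Ax, y> = <x, A^* y> gives (Ax)^T y = x^T (A^*) y, i.e. x^T A^T y = x^T (A^*) y. Since this holds for all x, y, we must have A^* = A^T. Therefore
A^* =
[[-2, -1, -3],
 [-1, 3, 1],
 [-2, -2, 3]].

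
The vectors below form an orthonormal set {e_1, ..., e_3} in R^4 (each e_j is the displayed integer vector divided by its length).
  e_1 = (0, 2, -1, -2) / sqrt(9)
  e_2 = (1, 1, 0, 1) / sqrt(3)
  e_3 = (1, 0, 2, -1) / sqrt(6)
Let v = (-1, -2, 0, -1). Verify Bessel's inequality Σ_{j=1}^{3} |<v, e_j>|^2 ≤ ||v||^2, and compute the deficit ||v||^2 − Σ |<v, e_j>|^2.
Σ |<v, e_j>|^2 = 52/9; ||v||^2 = 6; deficit = 2/9

Write each e_j = u_j / sqrt(<u_j, u_j>) where u_j is the displayed integer vector. Then <v, e_j> = <v, u_j> / sqrt(<u_j, u_j>), so |<v, e_j>|^2 = <v, u_j>^2 / <u_j, u_j>.
Coefficients: <v, e_1> = -2/sqrt(9), <v, e_2> = -4/sqrt(3), <v, e_3> = 0/sqrt(6).
Square and sum: Σ |<v, e_j>|^2 = 52/9.
Compute ||v||^2 = v·v = 6.
Deficit = 6 − 52/9 = 2/9 ≥ 0, confirming Bessel's inequality. (The deficit equals ||v − Σ <v,e_j> e_j||^2, the squared distance from v to span{e_j}.)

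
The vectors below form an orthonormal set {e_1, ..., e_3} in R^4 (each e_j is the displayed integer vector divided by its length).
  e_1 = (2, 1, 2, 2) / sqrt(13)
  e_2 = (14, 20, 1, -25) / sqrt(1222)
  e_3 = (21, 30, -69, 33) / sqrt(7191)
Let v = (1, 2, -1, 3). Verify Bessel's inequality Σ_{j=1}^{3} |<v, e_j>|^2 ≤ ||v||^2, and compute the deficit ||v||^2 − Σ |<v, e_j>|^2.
Σ |<v, e_j>|^2 = 237/17; ||v||^2 = 15; deficit = 18/17

Write each e_j = u_j / sqrt(<u_j, u_j>) where u_j is the displayed integer vector. Then <v, e_j> = <v, u_j> / sqrt(<u_j, u_j>), so |<v, e_j>|^2 = <v, u_j>^2 / <u_j, u_j>.
Coefficients: <v, e_1> = 8/sqrt(13), <v, e_2> = -22/sqrt(1222), <v, e_3> = 249/sqrt(7191).
Square and sum: Σ |<v, e_j>|^2 = 237/17.
Compute ||v||^2 = v·v = 15.
Deficit = 15 − 237/17 = 18/17 ≥ 0, confirming Bessel's inequality. (The deficit equals ||v − Σ <v,e_j> e_j||^2, the squared distance from v to span{e_j}.)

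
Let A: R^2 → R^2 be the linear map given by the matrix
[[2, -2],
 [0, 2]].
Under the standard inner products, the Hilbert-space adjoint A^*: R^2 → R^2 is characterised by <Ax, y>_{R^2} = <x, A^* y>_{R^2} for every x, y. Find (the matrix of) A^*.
A^* = A^T =
[[2, 0],
 [-2, 2]]

For real matrices with standard dot products, the defining identity <Ax, y> = <x, A^* y> gives (Ax)^T y = x^T (A^*) y, i.e. x^T A^T y = x^T (A^*) y. Since this holds for all x, y, we must have A^* = A^T. Therefore
A^* =
[[2, 0],
 [-2, 2]].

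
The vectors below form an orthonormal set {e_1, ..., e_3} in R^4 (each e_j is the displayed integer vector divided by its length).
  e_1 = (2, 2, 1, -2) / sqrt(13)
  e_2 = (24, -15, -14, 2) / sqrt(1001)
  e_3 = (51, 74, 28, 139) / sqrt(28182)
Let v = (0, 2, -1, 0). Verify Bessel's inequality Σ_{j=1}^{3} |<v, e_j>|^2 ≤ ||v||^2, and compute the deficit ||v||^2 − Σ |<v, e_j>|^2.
Σ |<v, e_j>|^2 = 89/61; ||v||^2 = 5; deficit = 216/61

Write each e_j = u_j / sqrt(<u_j, u_j>) where u_j is the displayed integer vector. Then <v, e_j> = <v, u_j> / sqrt(<u_j, u_j>), so |<v, e_j>|^2 = <v, u_j>^2 / <u_j, u_j>.
Coefficients: <v, e_1> = 3/sqrt(13), <v, e_2> = -16/sqrt(1001), <v, e_3> = 120/sqrt(28182).
Square and sum: Σ |<v, e_j>|^2 = 89/61.
Compute ||v||^2 = v·v = 5.
Deficit = 5 − 89/61 = 216/61 ≥ 0, confirming Bessel's inequality. (The deficit equals ||v − Σ <v,e_j> e_j||^2, the squared distance from v to span{e_j}.)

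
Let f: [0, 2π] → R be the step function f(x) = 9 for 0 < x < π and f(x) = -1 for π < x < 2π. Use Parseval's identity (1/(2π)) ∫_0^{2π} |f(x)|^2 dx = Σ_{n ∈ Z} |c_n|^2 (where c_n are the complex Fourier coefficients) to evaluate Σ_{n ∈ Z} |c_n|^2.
Σ |c_n|^2 = 41

Parseval equates the L^2 energy of f (normalised by 1/(2π)) with the ℓ^2 sum of its Fourier coefficients: (1/(2π)) ∫_0^{2π} |f|^2 = Σ |c_n|^2.
Compute the left side: (1/(2π)) [∫_0^π 9^2 dx + ∫_π^{2π} (-1)^2 dx] = (1/(2π)) · (81π + 1π) = (81 + 1)/2 = 41.
So Σ_{n ∈ Z} |c_n|^2 = 41.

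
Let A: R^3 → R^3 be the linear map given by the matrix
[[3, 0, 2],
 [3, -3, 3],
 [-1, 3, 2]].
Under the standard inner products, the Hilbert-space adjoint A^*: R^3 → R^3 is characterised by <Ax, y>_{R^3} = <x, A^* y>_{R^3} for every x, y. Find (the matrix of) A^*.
A^* = A^T =
[[3, 3, -1],
 [0, -3, 3],
 [2, 3, 2]]

For real matrices with standard dot products, the defining identity <Ax, y> = <x, A^* y> gives (Ax)^T y = x^T (A^*) y, i.e. x^T A^T y = x^T (A^*) y. Since this holds for all x, y, we must have A^* = A^T. Therefore
A^* =
[[3, 3, -1],
 [0, -3, 3],
 [2, 3, 2]].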